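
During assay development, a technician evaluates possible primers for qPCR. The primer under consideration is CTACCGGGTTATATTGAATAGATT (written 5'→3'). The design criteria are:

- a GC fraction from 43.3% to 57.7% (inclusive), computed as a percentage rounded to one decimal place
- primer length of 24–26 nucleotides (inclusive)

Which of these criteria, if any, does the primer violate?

Fails: GC content.

Base counts: A=7, T=9, G=5, C=3 (length 24).
GC content: GC 8/24 = 33.3%, outside 43.3–57.7% ✗
length: length 24 ✓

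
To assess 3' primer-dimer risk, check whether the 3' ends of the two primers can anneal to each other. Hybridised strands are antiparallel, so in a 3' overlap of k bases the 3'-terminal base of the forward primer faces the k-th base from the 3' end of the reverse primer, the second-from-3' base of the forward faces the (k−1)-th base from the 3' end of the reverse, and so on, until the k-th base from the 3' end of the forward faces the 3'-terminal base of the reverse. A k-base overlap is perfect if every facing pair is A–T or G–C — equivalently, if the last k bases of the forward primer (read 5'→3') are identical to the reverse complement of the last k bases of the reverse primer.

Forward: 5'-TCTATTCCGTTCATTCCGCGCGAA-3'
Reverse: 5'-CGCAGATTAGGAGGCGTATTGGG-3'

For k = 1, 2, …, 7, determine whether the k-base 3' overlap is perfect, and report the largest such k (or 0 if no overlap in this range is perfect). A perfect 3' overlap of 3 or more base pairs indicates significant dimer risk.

Last 7 bases (5'→3') — forward …GCGCGAA, reverse …TATTGGG.
Reverse complement of the reverse primer's last 7 bases: CCCAATA; its first k bases are the reverse complement of the reverse primer's last k bases, so a perfect k-base overlap needs the forward primer's last k bases to equal them.
Comparing (forward last k vs required): k=1: A vs C ✗; k=2: AA vs CC ✗; k=3: GAA vs CCC ✗; k=4: CGAA vs CCCA ✗; k=5: GCGAA vs CCCAA ✗; k=6: CGCGAA vs CCCAAT ✗; k=7: GCGCGAA vs CCCAATA ✗.
No overlap length from 1 to 7 is perfect, so the longest perfect 3' overlap is 0.

Longest perfect overlap: 0 complementary base pairs; below the dimer-risk threshold (threshold 3).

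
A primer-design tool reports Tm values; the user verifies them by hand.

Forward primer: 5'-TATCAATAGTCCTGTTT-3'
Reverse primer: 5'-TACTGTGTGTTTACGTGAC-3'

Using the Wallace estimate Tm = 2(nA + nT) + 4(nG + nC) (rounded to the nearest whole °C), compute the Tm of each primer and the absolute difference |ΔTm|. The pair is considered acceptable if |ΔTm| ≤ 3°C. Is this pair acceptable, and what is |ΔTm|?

|ΔTm| = 10°C; the pair is not acceptable.

Forward: A=4 T=8 G=2 C=3 → Tm = 2·12 + 4·5 = 44°C.
Reverse: A=3 T=8 G=5 C=3 → Tm = 2·11 + 4·8 = 54°C.
|ΔTm| = |44 − 54| = 10°C, > 3°C.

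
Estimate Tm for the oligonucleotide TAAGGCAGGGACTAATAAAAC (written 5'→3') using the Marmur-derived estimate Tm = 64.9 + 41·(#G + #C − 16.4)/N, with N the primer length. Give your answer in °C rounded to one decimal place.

Base counts: A=10, T=3, G=5, C=3; G+C = 8, N = 21.
Tm = 64.9 + 41·(8 − 16.4)/21 = 64.9 + -344.40/21 = 48.5°C.

48.5°C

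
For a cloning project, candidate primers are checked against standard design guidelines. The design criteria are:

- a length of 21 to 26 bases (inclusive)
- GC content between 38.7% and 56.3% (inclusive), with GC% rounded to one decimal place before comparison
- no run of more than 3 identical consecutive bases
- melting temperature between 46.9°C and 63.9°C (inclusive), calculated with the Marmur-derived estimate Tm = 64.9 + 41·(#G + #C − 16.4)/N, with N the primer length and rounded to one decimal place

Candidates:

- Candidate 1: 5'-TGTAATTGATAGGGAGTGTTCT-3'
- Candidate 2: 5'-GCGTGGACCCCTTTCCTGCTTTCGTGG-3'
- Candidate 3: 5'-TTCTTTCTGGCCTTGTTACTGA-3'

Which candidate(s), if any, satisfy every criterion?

Candidate 3 only.

Candidate 1 (22 nt, A=5 T=9 G=7 C=1): length 22 ✓; GC 8/22 = 36.4%, outside 38.7–56.3% ✗; longest run = 3 ✓; Tm = 64.9 + 41·(8 − 16.4)/22 = 49.2°C ✓ — fails.
Candidate 2 (27 nt, A=1 T=9 G=8 C=9): length 27, outside 21–26 ✗; GC 17/27 = 63.0%, outside 38.7–56.3% ✗; longest run = 4, exceeds 3 ✗; Tm = 64.9 + 41·(17 − 16.4)/27 = 65.8°C, outside 46.9–63.9°C ✗ — fails.
Candidate 3 (22 nt, A=2 T=11 G=4 C=5): length 22 ✓; GC 9/22 = 40.9% ✓; longest run = 3 ✓; Tm = 64.9 + 41·(9 − 16.4)/22 = 51.1°C ✓ — passes.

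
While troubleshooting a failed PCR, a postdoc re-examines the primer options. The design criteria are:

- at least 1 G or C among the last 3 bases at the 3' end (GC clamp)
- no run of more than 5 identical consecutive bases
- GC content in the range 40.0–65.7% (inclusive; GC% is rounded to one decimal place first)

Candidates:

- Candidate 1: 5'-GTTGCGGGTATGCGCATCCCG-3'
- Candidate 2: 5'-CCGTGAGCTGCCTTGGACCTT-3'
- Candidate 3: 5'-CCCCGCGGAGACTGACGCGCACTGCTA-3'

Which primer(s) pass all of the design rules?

Candidate 1 (21 nt, A=2 T=5 G=8 C=6): 3' end CCG has 3 G/C ✓; longest run = 3 ✓; GC 14/21 = 66.7%, outside 40.0–65.7% ✗ — fails.
Candidate 2 (21 nt, A=2 T=6 G=6 C=7): 3' end CTT has 1 G/C ✓; longest run = 2 ✓; GC 13/21 = 61.9% ✓ — passes.
Candidate 3 (27 nt, A=5 T=3 G=8 C=11): 3' end CTA has 1 G/C ✓; longest run = 4 ✓; GC 19/27 = 70.4%, outside 40.0–65.7% ✗ — fails.

Candidate 2 only.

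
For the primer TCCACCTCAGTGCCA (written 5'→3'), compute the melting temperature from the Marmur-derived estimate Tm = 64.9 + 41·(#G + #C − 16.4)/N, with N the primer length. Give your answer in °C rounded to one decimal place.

Base counts: A=3, T=3, G=2, C=7; G+C = 9, N = 15.
Tm = 64.9 + 41·(9 − 16.4)/15 = 64.9 + -303.40/15 = 44.7°C.

44.7°C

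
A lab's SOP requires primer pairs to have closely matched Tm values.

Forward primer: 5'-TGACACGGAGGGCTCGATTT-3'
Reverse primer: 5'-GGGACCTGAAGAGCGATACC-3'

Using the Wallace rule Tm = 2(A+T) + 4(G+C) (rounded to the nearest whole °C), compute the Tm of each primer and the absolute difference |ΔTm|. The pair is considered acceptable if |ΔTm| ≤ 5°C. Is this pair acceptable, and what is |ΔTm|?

|ΔTm| = 2°C; the pair is acceptable.

Forward: A=4 T=5 G=7 C=4 → Tm = 2·9 + 4·11 = 62°C.
Reverse: A=6 T=2 G=7 C=5 → Tm = 2·8 + 4·12 = 64°C.
|ΔTm| = |62 − 64| = 2°C, ≤ 5°C.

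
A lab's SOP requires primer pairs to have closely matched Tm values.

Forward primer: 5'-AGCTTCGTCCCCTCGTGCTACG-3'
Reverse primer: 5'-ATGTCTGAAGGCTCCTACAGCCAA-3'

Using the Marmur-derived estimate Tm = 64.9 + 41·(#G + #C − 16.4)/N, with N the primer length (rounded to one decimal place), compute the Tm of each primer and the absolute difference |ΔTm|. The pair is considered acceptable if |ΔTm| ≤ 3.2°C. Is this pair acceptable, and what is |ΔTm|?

Forward: G+C = 14, N = 22 → Tm = 64.9 + 41·(14 − 16.4)/22 = 60.4°C.
Reverse: G+C = 12, N = 24 → Tm = 64.9 + 41·(12 − 16.4)/24 = 57.4°C.
|ΔTm| = |60.4 − 57.4| = 3.0°C, ≤ 3.2°C.

|ΔTm| = 3.0°C; the pair is acceptable.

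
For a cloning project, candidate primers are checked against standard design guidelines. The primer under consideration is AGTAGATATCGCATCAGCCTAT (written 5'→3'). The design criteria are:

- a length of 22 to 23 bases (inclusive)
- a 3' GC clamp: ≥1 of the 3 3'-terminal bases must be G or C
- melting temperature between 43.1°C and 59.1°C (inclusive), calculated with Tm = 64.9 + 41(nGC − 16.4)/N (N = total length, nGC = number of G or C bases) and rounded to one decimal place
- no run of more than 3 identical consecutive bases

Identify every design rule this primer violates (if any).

Fails: GC clamp.

Base counts: A=7, T=6, G=4, C=5 (length 22).
length: length 22 ✓
GC clamp: 3' end TAT has 0 G/C, need ≥1 ✗
Tm: Tm = 64.9 + 41·(9 − 16.4)/22 = 51.1°C ✓
homopolymer run: longest run = 2 ✓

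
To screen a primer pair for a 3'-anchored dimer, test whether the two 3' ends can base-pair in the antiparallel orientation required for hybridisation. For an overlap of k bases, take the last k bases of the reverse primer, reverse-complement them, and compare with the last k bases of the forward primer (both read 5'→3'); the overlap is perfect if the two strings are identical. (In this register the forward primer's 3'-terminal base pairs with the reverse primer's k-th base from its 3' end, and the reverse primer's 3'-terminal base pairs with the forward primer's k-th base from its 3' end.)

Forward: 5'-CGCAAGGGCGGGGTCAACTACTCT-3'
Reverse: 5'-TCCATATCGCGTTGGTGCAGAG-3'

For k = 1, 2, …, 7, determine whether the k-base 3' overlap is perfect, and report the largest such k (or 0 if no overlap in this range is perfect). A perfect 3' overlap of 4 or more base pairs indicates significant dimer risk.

Last 7 bases (5'→3') — forward …CTACTCT, reverse …TGCAGAG.
Reverse complement of the reverse primer's last 7 bases: CTCTGCA; its first k bases are the reverse complement of the reverse primer's last k bases, so a perfect k-base overlap needs the forward primer's last k bases to equal them.
Comparing (forward last k vs required): k=1: T vs C ✗; k=2: CT vs CT ✓; k=3: TCT vs CTC ✗; k=4: CTCT vs CTCT ✓; k=5: ACTCT vs CTCTG ✗; k=6: TACTCT vs CTCTGC ✗; k=7: CTACTCT vs CTCTGCA ✗.
Perfect overlaps at k = 2, 4; the largest is 4.

Longest perfect overlap: 4 complementary base pairs; significant dimer risk (threshold 4).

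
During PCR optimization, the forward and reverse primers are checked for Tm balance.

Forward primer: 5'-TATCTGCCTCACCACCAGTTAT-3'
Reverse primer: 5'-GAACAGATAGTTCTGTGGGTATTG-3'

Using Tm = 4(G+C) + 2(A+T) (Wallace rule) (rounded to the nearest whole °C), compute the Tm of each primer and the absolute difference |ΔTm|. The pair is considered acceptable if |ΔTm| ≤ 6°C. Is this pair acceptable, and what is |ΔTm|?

Forward: A=5 T=7 G=2 C=8 → Tm = 2·12 + 4·10 = 64°C.
Reverse: A=6 T=8 G=8 C=2 → Tm = 2·14 + 4·10 = 68°C.
|ΔTm| = |64 − 68| = 4°C, ≤ 6°C.

|ΔTm| = 4°C; the pair is acceptable.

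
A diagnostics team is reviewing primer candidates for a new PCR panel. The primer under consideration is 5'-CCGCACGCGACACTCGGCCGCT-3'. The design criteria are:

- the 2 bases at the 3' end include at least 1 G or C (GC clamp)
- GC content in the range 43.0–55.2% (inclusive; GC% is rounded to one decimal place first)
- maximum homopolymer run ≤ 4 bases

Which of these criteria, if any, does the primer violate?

Fails: GC content.

Base counts: A=3, T=2, G=6, C=11 (length 22).
GC clamp: 3' end CT has 1 G/C ✓
GC content: GC 17/22 = 77.3%, outside 43.0–55.2% ✗
homopolymer run: longest run = 2 ✓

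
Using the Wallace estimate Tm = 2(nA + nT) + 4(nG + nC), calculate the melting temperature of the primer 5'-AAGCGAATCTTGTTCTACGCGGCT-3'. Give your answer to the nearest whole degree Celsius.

72°C

Base counts: A=5, T=7, G=6, C=6 (length 24).
Tm = 2·(5+7) + 4·(6+6) = 2·12 + 4·12 = 24 + 48 = 72°C.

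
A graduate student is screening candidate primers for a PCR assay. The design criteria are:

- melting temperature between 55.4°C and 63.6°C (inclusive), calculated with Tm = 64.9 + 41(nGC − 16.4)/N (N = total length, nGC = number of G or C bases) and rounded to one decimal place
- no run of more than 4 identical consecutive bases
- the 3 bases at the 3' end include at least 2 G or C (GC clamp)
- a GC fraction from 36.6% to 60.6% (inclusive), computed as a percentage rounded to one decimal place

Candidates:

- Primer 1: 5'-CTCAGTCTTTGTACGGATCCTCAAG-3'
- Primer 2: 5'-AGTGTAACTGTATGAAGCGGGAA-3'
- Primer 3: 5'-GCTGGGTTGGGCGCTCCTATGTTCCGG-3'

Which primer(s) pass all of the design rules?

None of the candidates satisfy all criteria.

Primer 1 (25 nt, A=5 T=8 G=5 C=7): Tm = 64.9 + 41·(12 − 16.4)/25 = 57.7°C ✓; longest run = 3 ✓; 3' end AAG has 1 G/C, need ≥2 ✗; GC 12/25 = 48.0% ✓ — fails.
Primer 2 (23 nt, A=8 T=5 G=8 C=2): Tm = 64.9 + 41·(10 − 16.4)/23 = 53.5°C, outside 55.4–63.6°C ✗; longest run = 3 ✓; 3' end GAA has 1 G/C, need ≥2 ✗; GC 10/23 = 43.5% ✓ — fails.
Primer 3 (27 nt, A=1 T=8 G=11 C=7): Tm = 64.9 + 41·(18 − 16.4)/27 = 67.3°C, outside 55.4–63.6°C ✗; longest run = 3 ✓; 3' end CGG has 3 G/C ✓; GC 18/27 = 66.7%, outside 36.6–60.6% ✗ — fails.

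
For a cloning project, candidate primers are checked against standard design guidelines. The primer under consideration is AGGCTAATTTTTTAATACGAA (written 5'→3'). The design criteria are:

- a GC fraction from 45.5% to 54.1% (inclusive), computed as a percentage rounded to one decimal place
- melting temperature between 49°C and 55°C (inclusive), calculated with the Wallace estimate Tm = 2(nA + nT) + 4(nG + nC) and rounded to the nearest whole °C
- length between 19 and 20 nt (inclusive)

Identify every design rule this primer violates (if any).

Base counts: A=8, T=8, G=3, C=2 (length 21).
GC content: GC 5/21 = 23.8%, outside 45.5–54.1% ✗
Tm: Tm = 2·16 + 4·5 = 52°C ✓
length: length 21, outside 19–20 ✗

Fails: GC content, length.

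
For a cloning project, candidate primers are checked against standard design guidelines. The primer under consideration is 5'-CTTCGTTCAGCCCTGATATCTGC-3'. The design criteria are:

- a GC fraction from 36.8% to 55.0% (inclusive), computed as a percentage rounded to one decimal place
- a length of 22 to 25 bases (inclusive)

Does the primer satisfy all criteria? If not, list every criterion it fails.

Meets all criteria.

Base counts: A=3, T=8, G=4, C=8 (length 23).
GC content: GC 12/23 = 52.2% ✓
length: length 23 ✓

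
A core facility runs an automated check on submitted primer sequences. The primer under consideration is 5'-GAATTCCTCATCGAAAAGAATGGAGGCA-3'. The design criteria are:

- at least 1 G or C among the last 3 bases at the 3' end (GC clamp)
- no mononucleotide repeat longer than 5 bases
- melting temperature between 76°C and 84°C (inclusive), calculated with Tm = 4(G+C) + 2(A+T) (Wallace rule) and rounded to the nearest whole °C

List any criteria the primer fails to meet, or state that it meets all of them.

Base counts: A=11, T=5, G=7, C=5 (length 28).
GC clamp: 3' end GCA has 2 G/C ✓
homopolymer run: longest run = 4 ✓
Tm: Tm = 2·16 + 4·12 = 80°C ✓

Meets all criteria.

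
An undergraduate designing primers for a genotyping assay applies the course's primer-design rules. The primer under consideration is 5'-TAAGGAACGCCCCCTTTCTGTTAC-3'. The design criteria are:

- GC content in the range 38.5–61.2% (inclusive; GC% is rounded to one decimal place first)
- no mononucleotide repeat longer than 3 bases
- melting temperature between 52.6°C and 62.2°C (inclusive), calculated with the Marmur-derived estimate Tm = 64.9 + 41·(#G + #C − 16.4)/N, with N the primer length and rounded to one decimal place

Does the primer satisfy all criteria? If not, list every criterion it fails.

Fails: homopolymer run.

Base counts: A=5, T=7, G=4, C=8 (length 24).
GC content: GC 12/24 = 50.0% ✓
homopolymer run: longest run = 5, exceeds 3 ✗
Tm: Tm = 64.9 + 41·(12 − 16.4)/24 = 57.4°C ✓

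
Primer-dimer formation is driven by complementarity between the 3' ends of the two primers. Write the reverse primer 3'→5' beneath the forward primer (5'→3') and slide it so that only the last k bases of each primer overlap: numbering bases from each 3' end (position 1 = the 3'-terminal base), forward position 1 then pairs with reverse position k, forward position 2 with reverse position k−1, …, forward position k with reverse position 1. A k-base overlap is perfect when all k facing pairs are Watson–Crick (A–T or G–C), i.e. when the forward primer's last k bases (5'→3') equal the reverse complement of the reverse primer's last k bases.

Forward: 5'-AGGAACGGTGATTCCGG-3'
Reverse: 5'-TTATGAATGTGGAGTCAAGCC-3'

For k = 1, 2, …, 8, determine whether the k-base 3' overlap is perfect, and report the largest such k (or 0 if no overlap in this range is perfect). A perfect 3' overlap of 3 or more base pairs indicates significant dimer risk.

Longest perfect overlap: 2 complementary base pairs; below the dimer-risk threshold (threshold 3).

Last 8 bases (5'→3') — forward …GATTCCGG, reverse …GTCAAGCC.
Reverse complement of the reverse primer's last 8 bases: GGCTTGAC; its first k bases are the reverse complement of the reverse primer's last k bases, so a perfect k-base overlap needs the forward primer's last k bases to equal them.
Comparing (forward last k vs required): k=1: G vs G ✓; k=2: GG vs GG ✓; k=3: CGG vs GGC ✗; k=4: CCGG vs GGCT ✗; k=5: TCCGG vs GGCTT ✗; k=6: TTCCGG vs GGCTTG ✗; k=7: ATTCCGG vs GGCTTGA ✗; k=8: GATTCCGG vs GGCTTGAC ✗.
Perfect overlaps at k = 1, 2; the largest is 2.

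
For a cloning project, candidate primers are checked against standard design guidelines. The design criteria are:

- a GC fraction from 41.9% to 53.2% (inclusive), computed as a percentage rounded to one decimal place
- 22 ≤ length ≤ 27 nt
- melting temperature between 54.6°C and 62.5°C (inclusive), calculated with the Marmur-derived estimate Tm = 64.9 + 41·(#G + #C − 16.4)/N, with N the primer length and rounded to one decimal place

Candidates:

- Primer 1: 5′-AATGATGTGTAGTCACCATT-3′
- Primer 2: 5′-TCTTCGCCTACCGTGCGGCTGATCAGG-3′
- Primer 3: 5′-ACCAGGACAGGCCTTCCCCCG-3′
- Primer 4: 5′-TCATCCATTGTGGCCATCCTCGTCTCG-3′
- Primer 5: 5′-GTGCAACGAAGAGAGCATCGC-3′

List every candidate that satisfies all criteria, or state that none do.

None of the candidates satisfy all criteria.

Primer 1 (20 nt, A=6 T=7 G=4 C=3): GC 7/20 = 35.0%, outside 41.9–53.2% ✗; length 20, outside 22–27 ✗; Tm = 64.9 + 41·(7 − 16.4)/20 = 45.6°C, outside 54.6–62.5°C ✗ — fails.
Primer 2 (27 nt, A=3 T=7 G=8 C=9): GC 17/27 = 63.0%, outside 41.9–53.2% ✗; length 27 ✓; Tm = 64.9 + 41·(17 − 16.4)/27 = 65.8°C, outside 54.6–62.5°C ✗ — fails.
Primer 3 (21 nt, A=4 T=2 G=5 C=10): GC 15/21 = 71.4%, outside 41.9–53.2% ✗; length 21, outside 22–27 ✗; Tm = 64.9 + 41·(15 − 16.4)/21 = 62.2°C ✓ — fails.
Primer 4 (27 nt, A=3 T=9 G=5 C=10): GC 15/27 = 55.6%, outside 41.9–53.2% ✗; length 27 ✓; Tm = 64.9 + 41·(15 − 16.4)/27 = 62.8°C, outside 54.6–62.5°C ✗ — fails.
Primer 5 (21 nt, A=7 T=2 G=7 C=5): GC 12/21 = 57.1%, outside 41.9–53.2% ✗; length 21, outside 22–27 ✗; Tm = 64.9 + 41·(12 − 16.4)/21 = 56.3°C ✓ — fails.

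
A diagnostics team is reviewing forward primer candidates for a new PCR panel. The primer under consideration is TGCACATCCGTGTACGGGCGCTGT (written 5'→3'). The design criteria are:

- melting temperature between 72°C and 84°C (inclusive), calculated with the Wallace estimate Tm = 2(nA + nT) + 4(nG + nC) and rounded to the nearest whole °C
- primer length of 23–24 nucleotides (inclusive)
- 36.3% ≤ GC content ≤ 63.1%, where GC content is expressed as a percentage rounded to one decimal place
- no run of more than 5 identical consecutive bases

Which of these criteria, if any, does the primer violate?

Base counts: A=3, T=6, G=8, C=7 (length 24).
Tm: Tm = 2·9 + 4·15 = 78°C ✓
length: length 24 ✓
GC content: GC 15/24 = 62.5% ✓
homopolymer run: longest run = 3 ✓

Meets all criteria.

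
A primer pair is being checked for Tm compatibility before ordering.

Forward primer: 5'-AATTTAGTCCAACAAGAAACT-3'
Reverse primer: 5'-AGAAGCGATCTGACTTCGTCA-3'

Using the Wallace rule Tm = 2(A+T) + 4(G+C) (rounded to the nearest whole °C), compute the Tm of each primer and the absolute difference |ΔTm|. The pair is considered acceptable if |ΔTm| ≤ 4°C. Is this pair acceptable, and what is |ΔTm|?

Forward: A=10 T=5 G=2 C=4 → Tm = 2·15 + 4·6 = 54°C.
Reverse: A=6 T=5 G=5 C=5 → Tm = 2·11 + 4·10 = 62°C.
|ΔTm| = |54 − 62| = 8°C, > 4°C.

|ΔTm| = 8°C; the pair is not acceptable.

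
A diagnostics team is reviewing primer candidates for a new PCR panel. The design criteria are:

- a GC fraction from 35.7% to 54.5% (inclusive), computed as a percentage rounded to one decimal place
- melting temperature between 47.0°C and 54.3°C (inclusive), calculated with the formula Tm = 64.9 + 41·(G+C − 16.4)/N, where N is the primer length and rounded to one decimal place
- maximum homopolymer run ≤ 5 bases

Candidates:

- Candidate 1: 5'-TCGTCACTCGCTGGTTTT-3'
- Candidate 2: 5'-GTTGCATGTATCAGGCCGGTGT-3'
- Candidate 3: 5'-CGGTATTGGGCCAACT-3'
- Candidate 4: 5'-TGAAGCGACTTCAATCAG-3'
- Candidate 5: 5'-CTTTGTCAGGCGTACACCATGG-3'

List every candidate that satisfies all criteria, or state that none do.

Candidate 1 only.

Candidate 1 (18 nt, A=1 T=8 G=4 C=5): GC 9/18 = 50.0% ✓; Tm = 64.9 + 41·(9 − 16.4)/18 = 48.0°C ✓; longest run = 4 ✓ — passes.
Candidate 2 (22 nt, A=3 T=7 G=8 C=4): GC 12/22 = 54.5% ✓; Tm = 64.9 + 41·(12 − 16.4)/22 = 56.7°C, outside 47.0–54.3°C ✗; longest run = 2 ✓ — fails.
Candidate 3 (16 nt, A=3 T=4 G=5 C=4): GC 9/16 = 56.3%, outside 35.7–54.5% ✗; Tm = 64.9 + 41·(9 − 16.4)/16 = 45.9°C, outside 47.0–54.3°C ✗; longest run = 3 ✓ — fails.
Candidate 4 (18 nt, A=6 T=4 G=4 C=4): GC 8/18 = 44.4% ✓; Tm = 64.9 + 41·(8 − 16.4)/18 = 45.8°C, outside 47.0–54.3°C ✗; longest run = 2 ✓ — fails.
Candidate 5 (22 nt, A=4 T=6 G=6 C=6): GC 12/22 = 54.5% ✓; Tm = 64.9 + 41·(12 − 16.4)/22 = 56.7°C, outside 47.0–54.3°C ✗; longest run = 3 ✓ — fails.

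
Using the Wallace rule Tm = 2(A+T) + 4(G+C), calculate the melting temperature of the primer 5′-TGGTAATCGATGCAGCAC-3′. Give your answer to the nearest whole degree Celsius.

54°C

Base counts: A=5, T=4, G=5, C=4 (length 18).
Tm = 2·(5+4) + 4·(5+4) = 2·9 + 4·9 = 18 + 36 = 54°C.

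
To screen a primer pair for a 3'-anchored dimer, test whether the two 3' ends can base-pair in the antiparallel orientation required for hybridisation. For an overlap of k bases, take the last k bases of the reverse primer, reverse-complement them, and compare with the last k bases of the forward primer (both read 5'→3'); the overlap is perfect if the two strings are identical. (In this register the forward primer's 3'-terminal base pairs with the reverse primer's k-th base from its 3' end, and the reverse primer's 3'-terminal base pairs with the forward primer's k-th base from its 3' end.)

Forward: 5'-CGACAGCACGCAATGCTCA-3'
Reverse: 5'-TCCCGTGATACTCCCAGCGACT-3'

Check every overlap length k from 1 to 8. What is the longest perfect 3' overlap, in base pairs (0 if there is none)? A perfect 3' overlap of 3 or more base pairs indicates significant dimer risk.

Last 8 bases (5'→3') — forward …AATGCTCA, reverse …CAGCGACT.
Reverse complement of the reverse primer's last 8 bases: AGTCGCTG; its first k bases are the reverse complement of the reverse primer's last k bases, so a perfect k-base overlap needs the forward primer's last k bases to equal them.
Comparing (forward last k vs required): k=1: A vs A ✓; k=2: CA vs AG ✗; k=3: TCA vs AGT ✗; k=4: CTCA vs AGTC ✗; k=5: GCTCA vs AGTCG ✗; k=6: TGCTCA vs AGTCGC ✗; k=7: ATGCTCA vs AGTCGCT ✗; k=8: AATGCTCA vs AGTCGCTG ✗.
Only k = 1 is perfect, so the longest perfect 3' overlap is 1.

Longest perfect overlap: 1 complementary base pair; below the dimer-risk threshold (threshold 3).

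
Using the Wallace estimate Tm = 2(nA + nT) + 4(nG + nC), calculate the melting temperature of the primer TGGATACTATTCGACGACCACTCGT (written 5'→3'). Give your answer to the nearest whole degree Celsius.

Base counts: A=6, T=7, G=5, C=7 (length 25).
Tm = 2·(6+7) + 4·(5+7) = 2·13 + 4·12 = 26 + 48 = 74°C.

74°C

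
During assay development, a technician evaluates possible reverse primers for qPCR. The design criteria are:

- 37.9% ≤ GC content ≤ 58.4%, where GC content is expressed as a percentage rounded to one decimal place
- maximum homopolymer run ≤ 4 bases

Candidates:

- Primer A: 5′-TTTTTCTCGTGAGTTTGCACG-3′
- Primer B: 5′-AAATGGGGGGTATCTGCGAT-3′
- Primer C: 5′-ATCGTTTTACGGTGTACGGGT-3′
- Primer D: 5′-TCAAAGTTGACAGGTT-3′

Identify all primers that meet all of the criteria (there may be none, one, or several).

Primer C only.

Primer A (21 nt, A=2 T=10 G=5 C=4): GC 9/21 = 42.9% ✓; longest run = 5, exceeds 4 ✗ — fails.
Primer B (20 nt, A=5 T=5 G=8 C=2): GC 10/20 = 50.0% ✓; longest run = 6, exceeds 4 ✗ — fails.
Primer C (21 nt, A=3 T=8 G=7 C=3): GC 10/21 = 47.6% ✓; longest run = 4 ✓ — passes.
Primer D (16 nt, A=5 T=5 G=4 C=2): GC 6/16 = 37.5%, outside 37.9–58.4% ✗; longest run = 3 ✓ — fails.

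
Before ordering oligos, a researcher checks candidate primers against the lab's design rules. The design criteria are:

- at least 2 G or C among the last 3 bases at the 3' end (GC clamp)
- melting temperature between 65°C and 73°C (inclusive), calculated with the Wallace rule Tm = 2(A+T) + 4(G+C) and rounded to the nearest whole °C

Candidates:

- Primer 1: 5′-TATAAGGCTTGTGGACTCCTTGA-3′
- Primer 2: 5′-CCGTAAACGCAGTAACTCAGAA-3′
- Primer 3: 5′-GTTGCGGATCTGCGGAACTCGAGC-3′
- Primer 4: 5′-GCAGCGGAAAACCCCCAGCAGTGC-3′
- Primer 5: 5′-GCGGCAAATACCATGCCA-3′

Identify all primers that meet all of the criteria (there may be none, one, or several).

None of the candidates satisfy all criteria.

Primer 1 (23 nt, A=5 T=8 G=6 C=4): 3' end TGA has 1 G/C, need ≥2 ✗; Tm = 2·13 + 4·10 = 66°C ✓ — fails.
Primer 2 (22 nt, A=9 T=3 G=4 C=6): 3' end GAA has 1 G/C, need ≥2 ✗; Tm = 2·12 + 4·10 = 64°C, outside 65–73°C ✗ — fails.
Primer 3 (24 nt, A=4 T=5 G=9 C=6): 3' end AGC has 2 G/C ✓; Tm = 2·9 + 4·15 = 78°C, outside 65–73°C ✗ — fails.
Primer 4 (24 nt, A=7 T=1 G=7 C=9): 3' end TGC has 2 G/C ✓; Tm = 2·8 + 4·16 = 80°C, outside 65–73°C ✗ — fails.
Primer 5 (18 nt, A=6 T=2 G=4 C=6): 3' end CCA has 2 G/C ✓; Tm = 2·8 + 4·10 = 56°C, outside 65–73°C ✗ — fails.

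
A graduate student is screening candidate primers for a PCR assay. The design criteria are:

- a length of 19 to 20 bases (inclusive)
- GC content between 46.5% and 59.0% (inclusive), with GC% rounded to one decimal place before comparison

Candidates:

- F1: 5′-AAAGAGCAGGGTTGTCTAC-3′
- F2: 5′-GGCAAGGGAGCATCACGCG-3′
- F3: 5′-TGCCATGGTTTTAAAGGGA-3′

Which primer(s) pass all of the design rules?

F1 only.

F1 (19 nt, A=6 T=4 G=6 C=3): length 19 ✓; GC 9/19 = 47.4% ✓ — passes.
F2 (19 nt, A=5 T=1 G=8 C=5): length 19 ✓; GC 13/19 = 68.4%, outside 46.5–59.0% ✗ — fails.
F3 (19 nt, A=5 T=6 G=6 C=2): length 19 ✓; GC 8/19 = 42.1%, outside 46.5–59.0% ✗ — fails.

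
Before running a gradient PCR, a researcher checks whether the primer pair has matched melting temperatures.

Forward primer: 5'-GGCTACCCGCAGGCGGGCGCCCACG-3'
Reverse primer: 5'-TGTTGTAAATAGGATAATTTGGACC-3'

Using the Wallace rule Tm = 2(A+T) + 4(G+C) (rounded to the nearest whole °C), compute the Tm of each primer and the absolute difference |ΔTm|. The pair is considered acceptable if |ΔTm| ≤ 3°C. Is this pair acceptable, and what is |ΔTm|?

Forward: A=3 T=1 G=10 C=11 → Tm = 2·4 + 4·21 = 92°C.
Reverse: A=8 T=9 G=6 C=2 → Tm = 2·17 + 4·8 = 66°C.
|ΔTm| = |92 − 66| = 26°C, > 3°C.

|ΔTm| = 26°C; the pair is not acceptable.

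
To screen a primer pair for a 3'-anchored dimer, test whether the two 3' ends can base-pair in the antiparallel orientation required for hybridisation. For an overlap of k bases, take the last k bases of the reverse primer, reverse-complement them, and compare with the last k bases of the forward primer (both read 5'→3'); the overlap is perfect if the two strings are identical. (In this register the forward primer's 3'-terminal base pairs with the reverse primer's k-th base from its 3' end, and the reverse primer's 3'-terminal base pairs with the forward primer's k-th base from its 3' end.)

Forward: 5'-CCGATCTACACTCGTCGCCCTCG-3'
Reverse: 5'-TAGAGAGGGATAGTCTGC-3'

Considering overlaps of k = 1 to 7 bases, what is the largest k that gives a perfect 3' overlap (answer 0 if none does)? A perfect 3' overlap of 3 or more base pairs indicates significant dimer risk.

Longest perfect overlap: 1 complementary base pair; below the dimer-risk threshold (threshold 3).

Last 7 bases (5'→3') — forward …GCCCTCG, reverse …AGTCTGC.
Reverse complement of the reverse primer's last 7 bases: GCAGACT; its first k bases are the reverse complement of the reverse primer's last k bases, so a perfect k-base overlap needs the forward primer's last k bases to equal them.
Comparing (forward last k vs required): k=1: G vs G ✓; k=2: CG vs GC ✗; k=3: TCG vs GCA ✗; k=4: CTCG vs GCAG ✗; k=5: CCTCG vs GCAGA ✗; k=6: CCCTCG vs GCAGAC ✗; k=7: GCCCTCG vs GCAGACT ✗.
Only k = 1 is perfect, so the longest perfect 3' overlap is 1.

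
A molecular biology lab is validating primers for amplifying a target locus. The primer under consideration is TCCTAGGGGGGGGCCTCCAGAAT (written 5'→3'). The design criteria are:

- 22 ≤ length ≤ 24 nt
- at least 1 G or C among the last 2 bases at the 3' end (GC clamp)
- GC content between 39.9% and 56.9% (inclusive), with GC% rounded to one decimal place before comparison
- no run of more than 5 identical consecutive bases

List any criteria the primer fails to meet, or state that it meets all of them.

Fails: GC clamp, GC content, homopolymer run.

Base counts: A=4, T=4, G=9, C=6 (length 23).
length: length 23 ✓
GC clamp: 3' end AT has 0 G/C, need ≥1 ✗
GC content: GC 15/23 = 65.2%, outside 39.9–56.9% ✗
homopolymer run: longest run = 8, exceeds 5 ✗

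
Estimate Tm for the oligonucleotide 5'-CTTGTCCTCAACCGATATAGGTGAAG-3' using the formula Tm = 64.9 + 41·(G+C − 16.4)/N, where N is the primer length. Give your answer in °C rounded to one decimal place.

Base counts: A=7, T=7, G=6, C=6; G+C = 12, N = 26.
Tm = 64.9 + 41·(12 − 16.4)/26 = 64.9 + -180.40/26 = 58.0°C.

58.0°C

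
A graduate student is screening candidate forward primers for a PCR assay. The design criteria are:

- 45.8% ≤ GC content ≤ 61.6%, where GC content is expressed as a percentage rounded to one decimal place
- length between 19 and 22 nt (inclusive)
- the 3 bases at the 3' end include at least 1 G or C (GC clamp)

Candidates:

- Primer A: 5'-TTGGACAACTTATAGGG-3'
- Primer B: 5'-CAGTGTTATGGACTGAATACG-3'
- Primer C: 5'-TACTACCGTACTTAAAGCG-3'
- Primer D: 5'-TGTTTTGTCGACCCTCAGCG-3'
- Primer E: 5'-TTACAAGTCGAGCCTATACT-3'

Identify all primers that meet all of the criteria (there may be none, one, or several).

Primer A (17 nt, A=5 T=5 G=5 C=2): GC 7/17 = 41.2%, outside 45.8–61.6% ✗; length 17, outside 19–22 ✗; 3' end GGG has 3 G/C ✓ — fails.
Primer B (21 nt, A=6 T=6 G=6 C=3): GC 9/21 = 42.9%, outside 45.8–61.6% ✗; length 21 ✓; 3' end ACG has 2 G/C ✓ — fails.
Primer C (19 nt, A=6 T=5 G=3 C=5): GC 8/19 = 42.1%, outside 45.8–61.6% ✗; length 19 ✓; 3' end GCG has 3 G/C ✓ — fails.
Primer D (20 nt, A=2 T=7 G=5 C=6): GC 11/20 = 55.0% ✓; length 20 ✓; 3' end GCG has 3 G/C ✓ — passes.
Primer E (20 nt, A=6 T=6 G=3 C=5): GC 8/20 = 40.0%, outside 45.8–61.6% ✗; length 20 ✓; 3' end ACT has 1 G/C ✓ — fails.

Primer D only.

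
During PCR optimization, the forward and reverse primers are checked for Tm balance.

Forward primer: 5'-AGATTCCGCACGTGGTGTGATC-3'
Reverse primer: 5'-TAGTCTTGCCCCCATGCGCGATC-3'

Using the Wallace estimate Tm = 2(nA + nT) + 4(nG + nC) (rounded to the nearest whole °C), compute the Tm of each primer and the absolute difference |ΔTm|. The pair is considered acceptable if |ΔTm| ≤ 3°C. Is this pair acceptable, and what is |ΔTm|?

Forward: A=4 T=6 G=7 C=5 → Tm = 2·10 + 4·12 = 68°C.
Reverse: A=3 T=6 G=5 C=9 → Tm = 2·9 + 4·14 = 74°C.
|ΔTm| = |68 − 74| = 6°C, > 3°C.

|ΔTm| = 6°C; the pair is not acceptable.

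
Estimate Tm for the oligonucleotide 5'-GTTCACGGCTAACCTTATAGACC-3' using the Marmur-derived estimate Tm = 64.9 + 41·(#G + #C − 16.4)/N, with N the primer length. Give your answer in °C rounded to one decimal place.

Base counts: A=6, T=6, G=4, C=7; G+C = 11, N = 23.
Tm = 64.9 + 41·(11 − 16.4)/23 = 64.9 + -221.40/23 = 55.3°C.

55.3°C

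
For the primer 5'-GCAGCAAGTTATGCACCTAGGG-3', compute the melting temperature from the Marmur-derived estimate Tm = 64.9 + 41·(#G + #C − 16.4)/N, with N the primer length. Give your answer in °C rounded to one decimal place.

Base counts: A=6, T=4, G=7, C=5; G+C = 12, N = 22.
Tm = 64.9 + 41·(12 − 16.4)/22 = 64.9 + -180.40/22 = 56.7°C.

56.7°C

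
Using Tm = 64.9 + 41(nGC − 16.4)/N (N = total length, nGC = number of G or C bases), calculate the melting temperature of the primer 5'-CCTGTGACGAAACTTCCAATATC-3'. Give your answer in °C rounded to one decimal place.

Base counts: A=7, T=6, G=3, C=7; G+C = 10, N = 23.
Tm = 64.9 + 41·(10 − 16.4)/23 = 64.9 + -262.40/23 = 53.5°C.

53.5°C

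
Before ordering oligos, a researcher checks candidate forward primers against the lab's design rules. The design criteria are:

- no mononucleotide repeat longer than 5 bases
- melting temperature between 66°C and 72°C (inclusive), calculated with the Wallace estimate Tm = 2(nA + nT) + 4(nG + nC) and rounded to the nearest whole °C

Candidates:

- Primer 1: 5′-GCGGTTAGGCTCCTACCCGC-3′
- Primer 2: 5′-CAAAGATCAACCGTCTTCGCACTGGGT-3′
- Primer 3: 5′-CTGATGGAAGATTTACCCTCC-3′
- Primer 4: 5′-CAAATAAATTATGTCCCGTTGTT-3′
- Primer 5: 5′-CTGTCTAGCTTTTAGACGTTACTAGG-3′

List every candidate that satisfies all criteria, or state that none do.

Primer 1 (20 nt, A=2 T=4 G=6 C=8): longest run = 3 ✓; Tm = 2·6 + 4·14 = 68°C ✓ — passes.
Primer 2 (27 nt, A=7 T=6 G=6 C=8): longest run = 3 ✓; Tm = 2·13 + 4·14 = 82°C, outside 66–72°C ✗ — fails.
Primer 3 (21 nt, A=5 T=6 G=4 C=6): longest run = 3 ✓; Tm = 2·11 + 4·10 = 62°C, outside 66–72°C ✗ — fails.
Primer 4 (23 nt, A=7 T=9 G=3 C=4): longest run = 3 ✓; Tm = 2·16 + 4·7 = 60°C, outside 66–72°C ✗ — fails.
Primer 5 (26 nt, A=5 T=10 G=6 C=5): longest run = 4 ✓; Tm = 2·15 + 4·11 = 74°C, outside 66–72°C ✗ — fails.

Primer 1 only.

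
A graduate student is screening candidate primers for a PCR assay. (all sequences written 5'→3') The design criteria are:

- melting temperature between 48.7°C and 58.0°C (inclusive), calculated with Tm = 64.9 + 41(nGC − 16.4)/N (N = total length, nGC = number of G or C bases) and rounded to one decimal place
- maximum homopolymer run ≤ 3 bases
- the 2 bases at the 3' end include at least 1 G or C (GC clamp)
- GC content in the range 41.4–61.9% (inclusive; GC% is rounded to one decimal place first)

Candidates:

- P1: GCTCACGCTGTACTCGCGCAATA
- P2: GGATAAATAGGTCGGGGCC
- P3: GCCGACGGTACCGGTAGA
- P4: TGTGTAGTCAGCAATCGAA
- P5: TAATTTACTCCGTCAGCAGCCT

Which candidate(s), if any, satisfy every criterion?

P5 only.

P1 (23 nt, A=5 T=5 G=5 C=8): Tm = 64.9 + 41·(13 − 16.4)/23 = 58.8°C, outside 48.7–58.0°C ✗; longest run = 2 ✓; 3' end TA has 0 G/C, need ≥1 ✗; GC 13/23 = 56.5% ✓ — fails.
P2 (19 nt, A=5 T=3 G=8 C=3): Tm = 64.9 + 41·(11 − 16.4)/19 = 53.2°C ✓; longest run = 4, exceeds 3 ✗; 3' end CC has 2 G/C ✓; GC 11/19 = 57.9% ✓ — fails.
P3 (18 nt, A=4 T=2 G=7 C=5): Tm = 64.9 + 41·(12 − 16.4)/18 = 54.9°C ✓; longest run = 2 ✓; 3' end GA has 1 G/C ✓; GC 12/18 = 66.7%, outside 41.4–61.9% ✗ — fails.
P4 (19 nt, A=6 T=5 G=5 C=3): Tm = 64.9 + 41·(8 − 16.4)/19 = 46.8°C, outside 48.7–58.0°C ✗; longest run = 2 ✓; 3' end AA has 0 G/C, need ≥1 ✗; GC 8/19 = 42.1% ✓ — fails.
P5 (22 nt, A=5 T=7 G=3 C=7): Tm = 64.9 + 41·(10 − 16.4)/22 = 53.0°C ✓; longest run = 3 ✓; 3' end CT has 1 G/C ✓; GC 10/22 = 45.5% ✓ — passes.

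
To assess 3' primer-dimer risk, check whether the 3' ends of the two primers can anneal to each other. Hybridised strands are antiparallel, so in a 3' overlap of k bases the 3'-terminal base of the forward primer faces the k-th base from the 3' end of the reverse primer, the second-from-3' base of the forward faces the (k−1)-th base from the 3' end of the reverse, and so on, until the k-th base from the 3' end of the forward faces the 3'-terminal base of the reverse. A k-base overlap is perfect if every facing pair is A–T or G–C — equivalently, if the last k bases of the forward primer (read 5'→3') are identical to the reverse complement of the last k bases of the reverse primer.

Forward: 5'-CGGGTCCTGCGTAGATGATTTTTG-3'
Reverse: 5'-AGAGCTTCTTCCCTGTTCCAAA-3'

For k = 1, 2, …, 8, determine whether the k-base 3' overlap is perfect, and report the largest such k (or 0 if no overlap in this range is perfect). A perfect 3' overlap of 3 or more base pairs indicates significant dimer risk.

Last 8 bases (5'→3') — forward …GATTTTTG, reverse …GTTCCAAA.
Reverse complement of the reverse primer's last 8 bases: TTTGGAAC; its first k bases are the reverse complement of the reverse primer's last k bases, so a perfect k-base overlap needs the forward primer's last k bases to equal them.
Comparing (forward last k vs required): k=1: G vs T ✗; k=2: TG vs TT ✗; k=3: TTG vs TTT ✗; k=4: TTTG vs TTTG ✓; k=5: TTTTG vs TTTGG ✗; k=6: TTTTTG vs TTTGGA ✗; k=7: ATTTTTG vs TTTGGAA ✗; k=8: GATTTTTG vs TTTGGAAC ✗.
Only k = 4 is perfect, so the longest perfect 3' overlap is 4.

Longest perfect overlap: 4 complementary base pairs; significant dimer risk (threshold 3).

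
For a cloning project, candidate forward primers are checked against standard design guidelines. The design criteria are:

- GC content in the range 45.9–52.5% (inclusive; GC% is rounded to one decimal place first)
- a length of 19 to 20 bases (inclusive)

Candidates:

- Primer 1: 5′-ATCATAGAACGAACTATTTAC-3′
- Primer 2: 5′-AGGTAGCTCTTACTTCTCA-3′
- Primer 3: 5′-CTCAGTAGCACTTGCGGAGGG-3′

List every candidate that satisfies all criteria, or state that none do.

Primer 1 (21 nt, A=9 T=6 G=2 C=4): GC 6/21 = 28.6%, outside 45.9–52.5% ✗; length 21, outside 19–20 ✗ — fails.
Primer 2 (19 nt, A=4 T=7 G=3 C=5): GC 8/19 = 42.1%, outside 45.9–52.5% ✗; length 19 ✓ — fails.
Primer 3 (21 nt, A=4 T=4 G=8 C=5): GC 13/21 = 61.9%, outside 45.9–52.5% ✗; length 21, outside 19–20 ✗ — fails.

None of the candidates satisfy all criteria.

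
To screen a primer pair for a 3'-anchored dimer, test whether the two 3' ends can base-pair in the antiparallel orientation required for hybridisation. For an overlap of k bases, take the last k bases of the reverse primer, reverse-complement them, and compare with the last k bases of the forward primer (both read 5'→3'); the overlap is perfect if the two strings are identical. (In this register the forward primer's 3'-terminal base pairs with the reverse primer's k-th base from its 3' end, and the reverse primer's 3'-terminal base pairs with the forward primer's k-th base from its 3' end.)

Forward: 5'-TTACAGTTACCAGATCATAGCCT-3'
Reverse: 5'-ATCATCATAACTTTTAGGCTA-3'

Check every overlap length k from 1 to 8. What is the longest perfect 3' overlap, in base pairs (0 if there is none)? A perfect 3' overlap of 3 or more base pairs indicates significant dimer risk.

Last 8 bases (5'→3') — forward …CATAGCCT, reverse …TTAGGCTA.
Reverse complement of the reverse primer's last 8 bases: TAGCCTAA; its first k bases are the reverse complement of the reverse primer's last k bases, so a perfect k-base overlap needs the forward primer's last k bases to equal them.
Comparing (forward last k vs required): k=1: T vs T ✓; k=2: CT vs TA ✗; k=3: CCT vs TAG ✗; k=4: GCCT vs TAGC ✗; k=5: AGCCT vs TAGCC ✗; k=6: TAGCCT vs TAGCCT ✓; k=7: ATAGCCT vs TAGCCTA ✗; k=8: CATAGCCT vs TAGCCTAA ✗.
Perfect overlaps at k = 1, 6; the largest is 6.

Longest perfect overlap: 6 complementary base pairs; significant dimer risk (threshold 3).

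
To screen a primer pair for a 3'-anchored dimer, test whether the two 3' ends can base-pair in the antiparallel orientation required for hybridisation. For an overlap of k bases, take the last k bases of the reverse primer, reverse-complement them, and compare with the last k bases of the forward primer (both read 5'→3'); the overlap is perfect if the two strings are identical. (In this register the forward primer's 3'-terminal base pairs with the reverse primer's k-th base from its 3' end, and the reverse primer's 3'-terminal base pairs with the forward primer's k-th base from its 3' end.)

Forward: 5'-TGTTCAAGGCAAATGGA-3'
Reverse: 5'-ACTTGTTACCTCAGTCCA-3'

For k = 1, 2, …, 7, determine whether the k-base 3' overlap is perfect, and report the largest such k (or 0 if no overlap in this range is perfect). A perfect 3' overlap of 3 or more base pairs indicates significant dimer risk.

Last 7 bases (5'→3') — forward …AAATGGA, reverse …CAGTCCA.
Reverse complement of the reverse primer's last 7 bases: TGGACTG; its first k bases are the reverse complement of the reverse primer's last k bases, so a perfect k-base overlap needs the forward primer's last k bases to equal them.
Comparing (forward last k vs required): k=1: A vs T ✗; k=2: GA vs TG ✗; k=3: GGA vs TGG ✗; k=4: TGGA vs TGGA ✓; k=5: ATGGA vs TGGAC ✗; k=6: AATGGA vs TGGACT ✗; k=7: AAATGGA vs TGGACTG ✗.
Only k = 4 is perfect, so the longest perfect 3' overlap is 4.

Longest perfect overlap: 4 complementary base pairs; significant dimer risk (threshold 3).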